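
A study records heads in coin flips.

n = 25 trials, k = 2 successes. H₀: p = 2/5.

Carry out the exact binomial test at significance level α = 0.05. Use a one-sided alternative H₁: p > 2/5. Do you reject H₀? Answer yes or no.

reject H₀: no

Exact binomial: n=25, k=2, p₀=2/5=0.4000
P(X≥2) from Σ C(n,i)·p₀^i·(1−p₀)^(n−i)
p-value (one-sided, H₁ greater) = 0.99995
At α=0.05: p ≥ α → fail to reject H₀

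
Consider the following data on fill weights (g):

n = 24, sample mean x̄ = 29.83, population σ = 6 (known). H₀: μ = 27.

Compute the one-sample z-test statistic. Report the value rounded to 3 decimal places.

test statistic = 2.311

SE = σ/√n = 6/√24 = 1.2247
z = (x̄−μ₀)/SE = (29.83−27)/1.2247 = 2.3107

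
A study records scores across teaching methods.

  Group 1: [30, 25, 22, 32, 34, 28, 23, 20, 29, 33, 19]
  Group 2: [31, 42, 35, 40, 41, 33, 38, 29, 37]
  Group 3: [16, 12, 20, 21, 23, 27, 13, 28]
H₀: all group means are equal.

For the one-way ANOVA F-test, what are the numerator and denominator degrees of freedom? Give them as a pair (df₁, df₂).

k = 3 groups, N = 28 total
df = (k−1, N−k) = (3−1, 28−3) = (2, 25)

degrees of freedom = [2, 25]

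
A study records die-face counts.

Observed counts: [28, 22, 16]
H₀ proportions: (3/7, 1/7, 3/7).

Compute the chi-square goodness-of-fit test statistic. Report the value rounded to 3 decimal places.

test statistic = 22.101

n = 66; E_i = n·p_i = [28.29, 9.43, 28.29]
χ² = (28−28.29)²/28.29 + (22−9.43)²/9.43 + (16−28.29)²/28.29 = 22.1010
df = 2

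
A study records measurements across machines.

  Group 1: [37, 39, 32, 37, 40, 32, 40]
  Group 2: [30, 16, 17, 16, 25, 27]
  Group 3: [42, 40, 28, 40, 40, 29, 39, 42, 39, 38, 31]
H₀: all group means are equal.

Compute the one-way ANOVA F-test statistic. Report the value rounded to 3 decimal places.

Group means [36.71, 21.83, 37.09], grand mean 33.167
SSB = Σnᵢ(x̄ᵢ−x̄)² = 1028.162; SSW = ΣΣ(x−x̄ᵢ)² = 533.171
MSB = 1028.162/2 = 514.0812; MSW = 533.171/21 = 25.3891
F = MSB/MSW = 20.2481
df = (2, 21)

test statistic = 20.248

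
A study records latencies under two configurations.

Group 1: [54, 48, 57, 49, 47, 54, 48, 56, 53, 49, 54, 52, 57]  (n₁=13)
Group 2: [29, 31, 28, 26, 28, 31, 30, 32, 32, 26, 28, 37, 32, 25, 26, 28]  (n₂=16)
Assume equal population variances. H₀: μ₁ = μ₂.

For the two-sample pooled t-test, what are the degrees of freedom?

degrees of freedom = 27

df = n₁ + n₂ − 2 = 13 + 16 − 2 = 27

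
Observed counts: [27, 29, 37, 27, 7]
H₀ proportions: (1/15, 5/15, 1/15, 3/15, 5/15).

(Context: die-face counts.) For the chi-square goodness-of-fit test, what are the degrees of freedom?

degrees of freedom = 4

df = k − 1 = 5 − 1 = 4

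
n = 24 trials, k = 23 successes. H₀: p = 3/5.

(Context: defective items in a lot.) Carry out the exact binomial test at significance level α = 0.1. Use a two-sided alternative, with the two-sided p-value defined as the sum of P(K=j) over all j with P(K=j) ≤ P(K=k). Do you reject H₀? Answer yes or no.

Exact binomial: n=24, k=23, p₀=3/5=0.6000
P(X=j) = C(n,j)·p₀^j·(1−p₀)^(n−j); p = Σ P(X=j) over j with P(X=j) ≤ P(X=23)
p-value (two-sided) = 0.00010
At α=0.1: p < α → reject H₀

reject H₀: yes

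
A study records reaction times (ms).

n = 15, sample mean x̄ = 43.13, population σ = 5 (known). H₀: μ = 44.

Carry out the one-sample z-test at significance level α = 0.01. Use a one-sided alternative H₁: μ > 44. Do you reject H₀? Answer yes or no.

reject H₀: no

SE = σ/√n = 5/√15 = 1.2910
z = (x̄−μ₀)/SE = (43.13−44)/1.2910 = -0.6739
p-value (one-sided, H₁ greater) = 0.74981
At α=0.01: p ≥ α → fail to reject H₀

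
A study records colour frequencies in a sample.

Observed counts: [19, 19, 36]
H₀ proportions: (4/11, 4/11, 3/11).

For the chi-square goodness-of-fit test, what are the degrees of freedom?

df = k − 1 = 3 − 1 = 2

degrees of freedom = 2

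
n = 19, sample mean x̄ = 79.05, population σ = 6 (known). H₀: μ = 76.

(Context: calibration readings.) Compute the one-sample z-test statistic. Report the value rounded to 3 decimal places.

SE = σ/√n = 6/√19 = 1.3765
z = (x̄−μ₀)/SE = (79.05−76)/1.3765 = 2.2158

test statistic = 2.216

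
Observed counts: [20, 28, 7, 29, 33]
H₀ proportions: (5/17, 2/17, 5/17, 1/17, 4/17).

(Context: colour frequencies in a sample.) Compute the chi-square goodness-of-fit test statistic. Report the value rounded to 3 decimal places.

test statistic = 114.759

n = 117; E_i = n·p_i = [34.41, 13.76, 34.41, 6.88, 27.53]
χ² = (20−34.41)²/34.41 + (28−13.76)²/13.76 + (7−34.41)²/34.41 + (29−6.88)²/6.88 + (33−27.53)²/27.53 = 114.7594
df = 4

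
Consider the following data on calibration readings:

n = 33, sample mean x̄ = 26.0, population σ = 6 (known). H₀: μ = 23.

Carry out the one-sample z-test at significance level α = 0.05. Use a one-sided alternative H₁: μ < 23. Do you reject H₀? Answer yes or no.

SE = σ/√n = 6/√33 = 1.0445
z = (x̄−μ₀)/SE = (26.0−23)/1.0445 = 2.8723
p-value (one-sided, H₁ less) = 0.99796
At α=0.05: p ≥ α → fail to reject H₀

reject H₀: no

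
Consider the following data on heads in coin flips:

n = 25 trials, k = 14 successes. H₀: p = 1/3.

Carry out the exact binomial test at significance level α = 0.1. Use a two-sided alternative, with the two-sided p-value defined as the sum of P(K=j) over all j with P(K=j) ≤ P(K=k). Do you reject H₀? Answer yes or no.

Exact binomial: n=25, k=14, p₀=1/3=0.3333
P(X=j) = C(n,j)·p₀^j·(1−p₀)^(n−j); p = Σ P(X=j) over j with P(X=j) ≤ P(X=14)
p-value (two-sided) = 0.01988
At α=0.1: p < α → reject H₀

reject H₀: yes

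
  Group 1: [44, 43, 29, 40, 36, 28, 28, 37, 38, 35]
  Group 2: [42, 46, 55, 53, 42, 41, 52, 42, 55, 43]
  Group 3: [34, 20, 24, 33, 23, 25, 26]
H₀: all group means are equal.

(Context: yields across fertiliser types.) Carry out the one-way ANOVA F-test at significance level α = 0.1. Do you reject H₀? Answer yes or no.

reject H₀: yes

Group means [35.80, 47.10, 26.43], grand mean 37.556
SSB = Σnᵢ(x̄ᵢ−x̄)² = 1808.452; SSW = ΣΣ(x−x̄ᵢ)² = 790.214
MSB = 1808.452/2 = 904.2262; MSW = 790.214/24 = 32.9256
F = MSB/MSW = 27.4627
df = (2, 24)
p-value (upper-tail) = 0.00000
At α=0.1: p < α → reject H₀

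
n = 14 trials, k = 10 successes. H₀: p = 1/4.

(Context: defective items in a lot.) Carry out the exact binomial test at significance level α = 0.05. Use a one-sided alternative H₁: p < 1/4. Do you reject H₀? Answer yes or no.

Exact binomial: n=14, k=10, p₀=1/4=0.2500
P(X≤10) from Σ C(n,i)·p₀^i·(1−p₀)^(n−i)
p-value (one-sided, H₁ less) = 0.99996
At α=0.05: p ≥ α → fail to reject H₀

reject H₀: no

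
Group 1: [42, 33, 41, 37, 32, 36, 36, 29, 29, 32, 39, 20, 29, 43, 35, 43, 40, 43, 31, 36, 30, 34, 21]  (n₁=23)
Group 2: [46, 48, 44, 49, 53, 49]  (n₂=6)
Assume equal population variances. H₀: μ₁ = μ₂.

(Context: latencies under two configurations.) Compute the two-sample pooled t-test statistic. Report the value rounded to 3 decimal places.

x̄₁=34.391, s₁=6.430, n₁=23
x̄₂=48.167, s₂=3.061, n₂=6
s_p² = [22·6.430² + 5·3.061²]/27 = 35.4189
SE = √(s_p²·(1/23+1/6)) = 2.7282
t = (34.391−48.167)/2.7282 = -5.0492
df = 27

test statistic = -5.049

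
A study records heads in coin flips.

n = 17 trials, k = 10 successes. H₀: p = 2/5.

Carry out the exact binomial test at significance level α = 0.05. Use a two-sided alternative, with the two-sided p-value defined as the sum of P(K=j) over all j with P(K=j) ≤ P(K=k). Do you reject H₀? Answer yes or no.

reject H₀: no

Exact binomial: n=17, k=10, p₀=2/5=0.4000
P(X=j) = C(n,j)·p₀^j·(1−p₀)^(n−j); p = Σ P(X=j) over j with P(X=j) ≤ P(X=10)
p-value (two-sided) = 0.13832
At α=0.05: p ≥ α → fail to reject H₀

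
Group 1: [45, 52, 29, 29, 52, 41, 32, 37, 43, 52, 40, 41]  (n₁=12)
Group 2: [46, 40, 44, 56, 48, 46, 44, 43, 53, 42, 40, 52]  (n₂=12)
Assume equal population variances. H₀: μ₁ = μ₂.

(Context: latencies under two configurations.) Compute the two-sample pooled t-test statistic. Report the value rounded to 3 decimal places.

test statistic = -1.792

x̄₁=41.083, s₁=8.361, n₁=12
x̄₂=46.167, s₂=5.167, n₂=12
s_p² = [11·8.361² + 11·5.167²]/22 = 48.2992
SE = √(s_p²·(1/12+1/12)) = 2.8372
t = (41.083−46.167)/2.8372 = -1.7917
df = 22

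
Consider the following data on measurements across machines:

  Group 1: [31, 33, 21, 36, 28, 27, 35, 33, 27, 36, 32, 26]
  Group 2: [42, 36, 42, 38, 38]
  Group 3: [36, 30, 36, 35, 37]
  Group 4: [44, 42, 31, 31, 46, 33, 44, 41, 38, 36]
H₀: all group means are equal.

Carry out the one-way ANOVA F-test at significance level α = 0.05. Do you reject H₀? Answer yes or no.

reject H₀: yes

Group means [30.42, 39.20, 34.80, 38.60], grand mean 35.031
SSB = Σnᵢ(x̄ᵢ−x̄)² = 470.052; SSW = ΣΣ(x−x̄ᵢ)² = 580.917
MSB = 470.052/3 = 156.6840; MSW = 580.917/28 = 20.7470
F = MSB/MSW = 7.5521
df = (3, 28)
p-value (upper-tail) = 0.00075
At α=0.05: p < α → reject H₀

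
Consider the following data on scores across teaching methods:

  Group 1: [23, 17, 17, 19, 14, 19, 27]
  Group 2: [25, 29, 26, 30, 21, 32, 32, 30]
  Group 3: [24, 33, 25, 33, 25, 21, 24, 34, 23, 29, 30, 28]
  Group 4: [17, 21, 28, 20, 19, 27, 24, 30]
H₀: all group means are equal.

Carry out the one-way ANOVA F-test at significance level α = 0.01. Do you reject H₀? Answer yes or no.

reject H₀: yes

Group means [19.43, 28.12, 27.42, 23.25], grand mean 25.029
SSB = Σnᵢ(x̄ᵢ−x̄)² = 389.965; SSW = ΣΣ(x−x̄ᵢ)² = 581.006
MSB = 389.965/3 = 129.9885; MSW = 581.006/31 = 18.7421
F = MSB/MSW = 6.9356
df = (3, 31)
p-value (upper-tail) = 0.00105
At α=0.01: p < α → reject H₀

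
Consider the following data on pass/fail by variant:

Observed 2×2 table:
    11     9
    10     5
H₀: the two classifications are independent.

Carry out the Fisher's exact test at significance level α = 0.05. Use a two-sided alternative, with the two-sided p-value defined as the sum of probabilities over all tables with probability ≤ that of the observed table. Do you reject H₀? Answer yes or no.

Margins: r₁=20, r₂=15, c₁=21, c₂=14, n=35
p_obs = C(20,11)·C(15,10)/C(35,21); sum pmf over tables with pmf ≤ p_obs
p-value (two-sided) = 0.72824
At α=0.05: p ≥ α → fail to reject H₀

reject H₀: no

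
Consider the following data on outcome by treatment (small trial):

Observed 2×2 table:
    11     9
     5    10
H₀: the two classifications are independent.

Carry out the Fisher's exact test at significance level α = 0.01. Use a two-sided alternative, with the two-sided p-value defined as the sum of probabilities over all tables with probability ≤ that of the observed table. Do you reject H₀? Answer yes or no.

reject H₀: no

Margins: r₁=20, r₂=15, c₁=16, c₂=19, n=35
p_obs = C(20,11)·C(15,5)/C(35,16); sum pmf over tables with pmf ≤ p_obs
p-value (two-sided) = 0.30636
At α=0.01: p ≥ α → fail to reject H₀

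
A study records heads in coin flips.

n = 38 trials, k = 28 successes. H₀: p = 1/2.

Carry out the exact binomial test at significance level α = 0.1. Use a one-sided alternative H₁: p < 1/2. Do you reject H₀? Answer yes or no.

Exact binomial: n=38, k=28, p₀=1/2=0.5000
P(X≤28) from Σ C(n,i)·p₀^i·(1−p₀)^(n−i)
p-value (one-sided, H₁ less) = 0.99917
At α=0.1: p ≥ α → fail to reject H₀

reject H₀: no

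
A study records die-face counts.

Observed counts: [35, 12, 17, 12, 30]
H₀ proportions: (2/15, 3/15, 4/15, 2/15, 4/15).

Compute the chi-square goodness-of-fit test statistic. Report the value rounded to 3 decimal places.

n = 106; E_i = n·p_i = [14.13, 21.20, 28.27, 14.13, 28.27]
χ² = (35−14.13)²/14.13 + (12−21.20)²/21.20 + (17−28.27)²/28.27 + (12−14.13)²/14.13 + (30−28.27)²/28.27 = 39.7193
df = 4

test statistic = 39.719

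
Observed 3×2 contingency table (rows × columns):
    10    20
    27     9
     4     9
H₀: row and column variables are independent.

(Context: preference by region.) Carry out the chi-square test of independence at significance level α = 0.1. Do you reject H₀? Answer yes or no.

Row totals [30, 36, 13], col totals [41, 38], n=79
χ² = (10−15.57)²/15.57 + (20−14.43)²/14.43 + (27−18.68)²/18.68 + (9−17.32)²/17.32 + (4−6.75)²/6.75 + (9−6.25)²/6.25 = 14.1629
df = 2
p-value (upper-tail) = 0.00084
At α=0.1: p < α → reject H₀

reject H₀: yes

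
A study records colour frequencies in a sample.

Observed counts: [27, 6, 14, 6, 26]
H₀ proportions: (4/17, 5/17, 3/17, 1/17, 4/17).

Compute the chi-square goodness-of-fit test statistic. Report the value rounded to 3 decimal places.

n = 79; E_i = n·p_i = [18.59, 23.24, 13.94, 4.65, 18.59]
χ² = (27−18.59)²/18.59 + (6−23.24)²/23.24 + (14−13.94)²/13.94 + (6−4.65)²/4.65 + (26−18.59)²/18.59 = 19.9407
df = 4

test statistic = 19.941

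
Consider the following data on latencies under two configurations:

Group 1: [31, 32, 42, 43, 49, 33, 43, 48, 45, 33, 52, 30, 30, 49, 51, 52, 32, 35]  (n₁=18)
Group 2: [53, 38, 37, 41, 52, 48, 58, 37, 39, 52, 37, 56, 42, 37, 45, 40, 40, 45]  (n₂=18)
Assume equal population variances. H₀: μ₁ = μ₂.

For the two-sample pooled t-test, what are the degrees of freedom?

df = n₁ + n₂ − 2 = 18 + 18 − 2 = 34

degrees of freedom = 34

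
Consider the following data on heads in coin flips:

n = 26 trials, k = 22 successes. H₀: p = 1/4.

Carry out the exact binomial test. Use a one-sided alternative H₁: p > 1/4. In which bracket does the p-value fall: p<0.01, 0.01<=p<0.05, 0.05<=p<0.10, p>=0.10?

p-value bracket: p<0.01

Exact binomial: n=26, k=22, p₀=1/4=0.2500
P(X≥22) from Σ C(n,i)·p₀^i·(1−p₀)^(n−i)
p-value (one-sided, H₁ greater) = 0.00000
→ bracket: p<0.01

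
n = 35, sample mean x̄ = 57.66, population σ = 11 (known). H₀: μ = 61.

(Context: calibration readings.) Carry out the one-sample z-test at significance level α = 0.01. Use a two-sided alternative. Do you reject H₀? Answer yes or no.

reject H₀: no

SE = σ/√n = 11/√35 = 1.8593
z = (x̄−μ₀)/SE = (57.66−61)/1.8593 = -1.7963
p-value (two-sided) = 0.07244
At α=0.01: p ≥ α → fail to reject H₀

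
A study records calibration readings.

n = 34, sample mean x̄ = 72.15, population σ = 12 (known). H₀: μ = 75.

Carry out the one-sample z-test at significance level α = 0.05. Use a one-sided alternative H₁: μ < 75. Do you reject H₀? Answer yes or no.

SE = σ/√n = 12/√34 = 2.0580
z = (x̄−μ₀)/SE = (72.15−75)/2.0580 = -1.3849
p-value (one-sided, H₁ less) = 0.08305
At α=0.05: p ≥ α → fail to reject H₀

reject H₀: no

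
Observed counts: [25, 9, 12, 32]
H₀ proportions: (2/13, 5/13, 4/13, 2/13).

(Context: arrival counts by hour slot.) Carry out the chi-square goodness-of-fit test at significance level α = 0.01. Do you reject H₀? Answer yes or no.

reject H₀: yes

n = 78; E_i = n·p_i = [12.00, 30.00, 24.00, 12.00]
χ² = (25−12.00)²/12.00 + (9−30.00)²/30.00 + (12−24.00)²/24.00 + (32−12.00)²/12.00 = 68.1167
df = 3
p-value (upper-tail) = 0.00000
At α=0.01: p < α → reject H₀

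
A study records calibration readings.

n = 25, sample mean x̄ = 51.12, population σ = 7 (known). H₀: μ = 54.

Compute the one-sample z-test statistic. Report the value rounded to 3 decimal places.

test statistic = -2.057

SE = σ/√n = 7/√25 = 1.4000
z = (x̄−μ₀)/SE = (51.12−54)/1.4000 = -2.0571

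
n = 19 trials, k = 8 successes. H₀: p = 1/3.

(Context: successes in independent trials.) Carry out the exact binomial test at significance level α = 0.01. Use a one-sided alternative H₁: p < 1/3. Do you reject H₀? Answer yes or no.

reject H₀: no

Exact binomial: n=19, k=8, p₀=1/3=0.3333
P(X≤8) from Σ C(n,i)·p₀^i·(1−p₀)^(n−i)
p-value (one-sided, H₁ less) = 0.85385
At α=0.01: p ≥ α → fail to reject H₀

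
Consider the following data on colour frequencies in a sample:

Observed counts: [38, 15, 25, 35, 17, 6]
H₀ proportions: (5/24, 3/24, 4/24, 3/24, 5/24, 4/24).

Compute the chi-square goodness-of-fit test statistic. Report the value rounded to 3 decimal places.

test statistic = 39.621

n = 136; E_i = n·p_i = [28.33, 17.00, 22.67, 17.00, 28.33, 22.67]
χ² = (38−28.33)²/28.33 + (15−17.00)²/17.00 + (25−22.67)²/22.67 + (35−17.00)²/17.00 + (17−28.33)²/28.33 + (6−22.67)²/22.67 = 39.6206
df = 5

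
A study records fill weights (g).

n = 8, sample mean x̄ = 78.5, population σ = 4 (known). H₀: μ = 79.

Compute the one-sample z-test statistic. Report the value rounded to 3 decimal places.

test statistic = -0.354

SE = σ/√n = 4/√8 = 1.4142
z = (x̄−μ₀)/SE = (78.5−79)/1.4142 = -0.3536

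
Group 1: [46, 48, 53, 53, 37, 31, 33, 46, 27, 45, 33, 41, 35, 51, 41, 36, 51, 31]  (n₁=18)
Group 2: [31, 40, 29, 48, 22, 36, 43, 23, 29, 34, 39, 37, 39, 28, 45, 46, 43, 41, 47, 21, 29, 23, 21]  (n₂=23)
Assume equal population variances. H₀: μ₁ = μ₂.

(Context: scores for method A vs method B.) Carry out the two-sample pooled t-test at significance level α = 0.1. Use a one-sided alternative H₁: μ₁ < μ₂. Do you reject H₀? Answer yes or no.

reject H₀: no

x̄₁=41.000, s₁=8.416, n₁=18
x̄₂=34.522, s₂=8.989, n₂=23
s_p² = [17·8.416² + 22·8.989²]/39 = 76.4548
SE = √(s_p²·(1/18+1/23)) = 2.7517
t = (41.000−34.522)/2.7517 = 2.3543
df = 39
p-value (one-sided, H₁ less) = 0.98816
At α=0.1: p ≥ α → fail to reject H₀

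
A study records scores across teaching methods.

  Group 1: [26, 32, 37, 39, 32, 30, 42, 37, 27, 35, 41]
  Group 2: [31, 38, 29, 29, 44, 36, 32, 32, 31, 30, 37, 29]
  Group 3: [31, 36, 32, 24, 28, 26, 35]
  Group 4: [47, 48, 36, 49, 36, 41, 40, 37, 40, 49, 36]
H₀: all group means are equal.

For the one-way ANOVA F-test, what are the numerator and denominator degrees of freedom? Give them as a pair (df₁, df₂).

k = 4 groups, N = 41 total
df = (k−1, N−k) = (4−1, 41−4) = (3, 37)

degrees of freedom = [3, 37]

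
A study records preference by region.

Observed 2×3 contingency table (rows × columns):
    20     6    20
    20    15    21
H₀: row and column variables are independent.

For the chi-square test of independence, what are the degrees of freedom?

degrees of freedom = 2

df = (r−1)(c−1) = (2−1)·(3−1) = 2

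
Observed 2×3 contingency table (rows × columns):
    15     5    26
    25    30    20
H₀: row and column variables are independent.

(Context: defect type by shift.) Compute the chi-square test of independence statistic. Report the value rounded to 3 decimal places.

Row totals [46, 75], col totals [40, 35, 46], n=121
χ² = (15−15.21)²/15.21 + (5−13.31)²/13.31 + (26−17.49)²/17.49 + (25−24.79)²/24.79 + (30−21.69)²/21.69 + (20−28.51)²/28.51 = 15.0541
df = 2

test statistic = 15.054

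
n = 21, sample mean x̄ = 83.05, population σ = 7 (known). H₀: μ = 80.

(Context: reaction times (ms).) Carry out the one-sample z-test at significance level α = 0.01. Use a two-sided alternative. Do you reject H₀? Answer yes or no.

SE = σ/√n = 7/√21 = 1.5275
z = (x̄−μ₀)/SE = (83.05−80)/1.5275 = 1.9967
p-value (two-sided) = 0.04586
At α=0.01: p ≥ α → fail to reject H₀

reject H₀: no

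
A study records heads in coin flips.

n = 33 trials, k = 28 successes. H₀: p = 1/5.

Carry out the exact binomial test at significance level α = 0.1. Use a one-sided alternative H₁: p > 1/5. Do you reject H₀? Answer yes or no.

reject H₀: yes

Exact binomial: n=33, k=28, p₀=1/5=0.2000
P(X≥28) from Σ C(n,i)·p₀^i·(1−p₀)^(n−i)
p-value (one-sided, H₁ greater) = 0.00000
At α=0.1: p < α → reject H₀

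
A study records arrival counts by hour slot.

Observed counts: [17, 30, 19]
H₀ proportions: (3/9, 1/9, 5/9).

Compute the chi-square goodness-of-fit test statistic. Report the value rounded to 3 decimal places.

test statistic = 79.709

n = 66; E_i = n·p_i = [22.00, 7.33, 36.67]
χ² = (17−22.00)²/22.00 + (30−7.33)²/7.33 + (19−36.67)²/36.67 = 79.7091
df = 2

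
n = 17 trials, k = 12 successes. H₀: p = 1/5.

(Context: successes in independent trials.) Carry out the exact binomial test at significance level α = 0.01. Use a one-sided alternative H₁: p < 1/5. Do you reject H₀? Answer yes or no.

reject H₀: no

Exact binomial: n=17, k=12, p₀=1/5=0.2000
P(X≤12) from Σ C(n,i)·p₀^i·(1−p₀)^(n−i)
p-value (one-sided, H₁ less) = 1.00000
At α=0.01: p ≥ α → fail to reject H₀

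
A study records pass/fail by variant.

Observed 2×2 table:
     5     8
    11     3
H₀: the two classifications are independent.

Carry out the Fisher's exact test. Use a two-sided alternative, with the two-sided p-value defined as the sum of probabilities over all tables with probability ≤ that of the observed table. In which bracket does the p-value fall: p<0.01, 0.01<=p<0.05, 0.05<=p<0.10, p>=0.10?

p-value bracket: 0.05<=p<0.10

Margins: r₁=13, r₂=14, c₁=16, c₂=11, n=27
p_obs = C(13,5)·C(14,11)/C(27,16); sum pmf over tables with pmf ≤ p_obs
p-value (two-sided) = 0.05424
→ bracket: 0.05<=p<0.10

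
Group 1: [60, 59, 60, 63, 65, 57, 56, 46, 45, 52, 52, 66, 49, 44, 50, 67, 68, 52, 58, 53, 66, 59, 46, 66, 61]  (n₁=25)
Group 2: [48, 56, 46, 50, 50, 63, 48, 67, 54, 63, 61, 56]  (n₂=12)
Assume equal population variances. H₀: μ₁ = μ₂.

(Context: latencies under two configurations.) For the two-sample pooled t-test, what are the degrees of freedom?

df = n₁ + n₂ − 2 = 25 + 12 − 2 = 35

degrees of freedom = 35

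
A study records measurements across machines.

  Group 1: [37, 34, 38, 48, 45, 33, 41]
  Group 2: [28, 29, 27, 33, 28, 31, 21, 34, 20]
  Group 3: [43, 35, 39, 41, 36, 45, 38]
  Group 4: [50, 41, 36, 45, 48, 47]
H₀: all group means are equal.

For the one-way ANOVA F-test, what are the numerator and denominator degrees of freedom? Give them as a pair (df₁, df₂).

degrees of freedom = [3, 25]

k = 4 groups, N = 29 total
df = (k−1, N−k) = (4−1, 29−4) = (3, 25)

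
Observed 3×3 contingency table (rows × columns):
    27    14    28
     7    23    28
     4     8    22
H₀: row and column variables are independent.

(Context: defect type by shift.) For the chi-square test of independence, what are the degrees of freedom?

df = (r−1)(c−1) = (3−1)·(3−1) = 4

degrees of freedom = 4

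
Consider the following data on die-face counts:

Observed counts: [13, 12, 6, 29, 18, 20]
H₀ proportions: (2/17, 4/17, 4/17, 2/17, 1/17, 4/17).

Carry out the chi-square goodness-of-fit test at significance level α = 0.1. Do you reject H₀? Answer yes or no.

n = 98; E_i = n·p_i = [11.53, 23.06, 23.06, 11.53, 5.76, 23.06]
χ² = (13−11.53)²/11.53 + (12−23.06)²/23.06 + (6−23.06)²/23.06 + (29−11.53)²/11.53 + (18−5.76)²/5.76 + (20−23.06)²/23.06 = 70.9592
df = 5
p-value (upper-tail) = 0.00000
At α=0.1: p < α → reject H₀

reject H₀: yes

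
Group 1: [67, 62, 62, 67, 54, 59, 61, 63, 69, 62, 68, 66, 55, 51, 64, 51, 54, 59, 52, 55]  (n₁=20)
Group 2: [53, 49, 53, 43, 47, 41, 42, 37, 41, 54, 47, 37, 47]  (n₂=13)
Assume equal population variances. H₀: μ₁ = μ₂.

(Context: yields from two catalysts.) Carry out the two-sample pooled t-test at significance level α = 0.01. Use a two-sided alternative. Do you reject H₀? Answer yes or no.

x̄₁=60.050, s₁=5.925, n₁=20
x̄₂=45.462, s₂=5.825, n₂=13
s_p² = [19·5.925² + 12·5.825²]/31 = 34.6510
SE = √(s_p²·(1/20+1/13)) = 2.0971
t = (60.050−45.462)/2.0971 = 6.9563
df = 31
p-value (two-sided) = 0.00000
At α=0.01: p < α → reject H₀

reject H₀: yes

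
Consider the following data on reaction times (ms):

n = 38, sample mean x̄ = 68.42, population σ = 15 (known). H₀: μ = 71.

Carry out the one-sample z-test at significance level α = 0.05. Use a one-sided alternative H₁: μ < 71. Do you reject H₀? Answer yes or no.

SE = σ/√n = 15/√38 = 2.4333
z = (x̄−μ₀)/SE = (68.42−71)/2.4333 = -1.0603
p-value (one-sided, H₁ less) = 0.14451
At α=0.05: p ≥ α → fail to reject H₀

reject H₀: no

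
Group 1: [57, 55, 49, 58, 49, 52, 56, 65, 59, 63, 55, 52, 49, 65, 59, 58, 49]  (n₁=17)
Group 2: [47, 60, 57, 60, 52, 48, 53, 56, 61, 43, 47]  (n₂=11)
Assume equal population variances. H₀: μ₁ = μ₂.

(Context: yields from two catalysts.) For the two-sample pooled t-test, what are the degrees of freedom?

degrees of freedom = 26

df = n₁ + n₂ − 2 = 17 + 11 − 2 = 26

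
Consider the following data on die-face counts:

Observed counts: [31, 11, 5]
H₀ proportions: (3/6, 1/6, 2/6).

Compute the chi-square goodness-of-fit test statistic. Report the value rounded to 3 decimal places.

test statistic = 10.936

n = 47; E_i = n·p_i = [23.50, 7.83, 15.67]
χ² = (31−23.50)²/23.50 + (11−7.83)²/7.83 + (5−15.67)²/15.67 = 10.9362
df = 2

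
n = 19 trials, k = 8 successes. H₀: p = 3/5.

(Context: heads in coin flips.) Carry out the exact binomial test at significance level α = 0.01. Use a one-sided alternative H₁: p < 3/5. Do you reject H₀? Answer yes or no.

Exact binomial: n=19, k=8, p₀=3/5=0.6000
P(X≤8) from Σ C(n,i)·p₀^i·(1−p₀)^(n−i)
p-value (one-sided, H₁ less) = 0.08847
At α=0.01: p ≥ α → fail to reject H₀

reject H₀: no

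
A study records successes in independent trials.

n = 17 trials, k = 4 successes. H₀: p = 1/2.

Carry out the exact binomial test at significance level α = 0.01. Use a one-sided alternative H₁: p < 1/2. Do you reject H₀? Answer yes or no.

Exact binomial: n=17, k=4, p₀=1/2=0.5000
P(X≤4) from Σ C(n,i)·p₀^i·(1−p₀)^(n−i)
p-value (one-sided, H₁ less) = 0.02452
At α=0.01: p ≥ α → fail to reject H₀

reject H₀: no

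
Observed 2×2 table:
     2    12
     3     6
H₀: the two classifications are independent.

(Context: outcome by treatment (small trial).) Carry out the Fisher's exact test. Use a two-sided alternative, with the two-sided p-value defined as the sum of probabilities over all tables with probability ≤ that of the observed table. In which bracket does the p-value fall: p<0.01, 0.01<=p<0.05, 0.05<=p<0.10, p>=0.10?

Margins: r₁=14, r₂=9, c₁=5, c₂=18, n=23
p_obs = C(14,2)·C(9,3)/C(23,5); sum pmf over tables with pmf ≤ p_obs
p-value (two-sided) = 0.34283
→ bracket: p>=0.10

p-value bracket: p>=0.10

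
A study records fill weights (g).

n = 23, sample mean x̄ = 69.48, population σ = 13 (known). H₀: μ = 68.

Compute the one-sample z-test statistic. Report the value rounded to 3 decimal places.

test statistic = 0.546

SE = σ/√n = 13/√23 = 2.7107
z = (x̄−μ₀)/SE = (69.48−68)/2.7107 = 0.5460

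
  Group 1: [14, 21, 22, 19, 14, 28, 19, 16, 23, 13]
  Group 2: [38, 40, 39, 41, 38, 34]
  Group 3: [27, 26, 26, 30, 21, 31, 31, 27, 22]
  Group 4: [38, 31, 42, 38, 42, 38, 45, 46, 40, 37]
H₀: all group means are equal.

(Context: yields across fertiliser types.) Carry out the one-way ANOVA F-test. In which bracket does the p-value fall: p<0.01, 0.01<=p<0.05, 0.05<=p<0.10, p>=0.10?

Group means [18.90, 38.33, 26.78, 39.70], grand mean 30.200
SSB = Σnᵢ(x̄ᵢ−x̄)² = 2681.711; SSW = ΣΣ(x−x̄ᵢ)² = 507.889
MSB = 2681.711/3 = 893.9037; MSW = 507.889/31 = 16.3835
F = MSB/MSW = 54.5612
df = (3, 31)
p-value (upper-tail) = 0.00000
→ bracket: p<0.01

p-value bracket: p<0.01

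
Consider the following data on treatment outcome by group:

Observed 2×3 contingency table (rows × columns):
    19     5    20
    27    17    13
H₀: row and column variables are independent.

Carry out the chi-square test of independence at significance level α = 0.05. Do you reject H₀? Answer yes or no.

reject H₀: yes

Row totals [44, 57], col totals [46, 22, 33], n=101
χ² = (19−20.04)²/20.04 + (5−9.58)²/9.58 + (20−14.38)²/14.38 + (27−25.96)²/25.96 + (17−12.42)²/12.42 + (13−18.62)²/18.62 = 7.8789
df = 2
p-value (upper-tail) = 0.01946
At α=0.05: p < α → reject H₀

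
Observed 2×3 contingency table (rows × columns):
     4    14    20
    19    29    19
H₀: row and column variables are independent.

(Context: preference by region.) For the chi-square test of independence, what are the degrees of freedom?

df = (r−1)(c−1) = (2−1)·(3−1) = 2

degrees of freedom = 2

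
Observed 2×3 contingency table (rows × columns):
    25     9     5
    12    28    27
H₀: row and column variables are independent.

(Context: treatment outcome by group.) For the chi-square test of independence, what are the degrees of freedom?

degrees of freedom = 2

df = (r−1)(c−1) = (2−1)·(3−1) = 2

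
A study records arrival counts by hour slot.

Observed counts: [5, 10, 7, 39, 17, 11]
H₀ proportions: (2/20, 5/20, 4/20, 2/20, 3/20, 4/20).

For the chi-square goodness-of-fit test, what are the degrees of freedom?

degrees of freedom = 5

df = k − 1 = 6 − 1 = 5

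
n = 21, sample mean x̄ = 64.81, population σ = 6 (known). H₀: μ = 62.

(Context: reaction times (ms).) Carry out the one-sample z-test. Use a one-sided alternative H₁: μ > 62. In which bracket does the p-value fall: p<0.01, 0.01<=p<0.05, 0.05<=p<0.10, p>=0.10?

p-value bracket: 0.01<=p<0.05

SE = σ/√n = 6/√21 = 1.3093
z = (x̄−μ₀)/SE = (64.81−62)/1.3093 = 2.1462
p-value (one-sided, H₁ greater) = 0.01593
→ bracket: 0.01<=p<0.05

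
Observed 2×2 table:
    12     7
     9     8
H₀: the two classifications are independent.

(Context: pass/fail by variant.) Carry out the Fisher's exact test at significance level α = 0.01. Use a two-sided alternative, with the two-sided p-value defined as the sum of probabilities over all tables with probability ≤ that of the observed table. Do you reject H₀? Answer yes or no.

Margins: r₁=19, r₂=17, c₁=21, c₂=15, n=36
p_obs = C(19,12)·C(17,9)/C(36,21); sum pmf over tables with pmf ≤ p_obs
p-value (two-sided) = 0.73600
At α=0.01: p ≥ α → fail to reject H₀

reject H₀: no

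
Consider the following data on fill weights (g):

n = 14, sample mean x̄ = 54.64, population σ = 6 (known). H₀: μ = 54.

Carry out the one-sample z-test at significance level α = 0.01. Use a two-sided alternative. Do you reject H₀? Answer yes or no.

SE = σ/√n = 6/√14 = 1.6036
z = (x̄−μ₀)/SE = (54.64−54)/1.6036 = 0.3991
p-value (two-sided) = 0.68981
At α=0.01: p ≥ α → fail to reject H₀

reject H₀: no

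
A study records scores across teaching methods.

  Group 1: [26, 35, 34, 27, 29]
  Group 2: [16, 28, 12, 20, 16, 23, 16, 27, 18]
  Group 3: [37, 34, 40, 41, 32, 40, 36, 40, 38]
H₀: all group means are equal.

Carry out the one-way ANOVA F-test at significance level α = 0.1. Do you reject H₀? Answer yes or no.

reject H₀: yes

Group means [30.20, 19.56, 37.56], grand mean 28.913
SSB = Σnᵢ(x̄ᵢ−x̄)² = 1468.582; SSW = ΣΣ(x−x̄ᵢ)² = 379.244
MSB = 1468.582/2 = 734.2908; MSW = 379.244/20 = 18.9622
F = MSB/MSW = 38.7239
df = (2, 20)
p-value (upper-tail) = 0.00000
At α=0.1: p < α → reject H₀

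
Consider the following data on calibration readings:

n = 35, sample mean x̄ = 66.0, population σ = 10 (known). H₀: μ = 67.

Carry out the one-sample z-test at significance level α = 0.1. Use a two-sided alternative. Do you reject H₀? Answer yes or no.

reject H₀: no

SE = σ/√n = 10/√35 = 1.6903
z = (x̄−μ₀)/SE = (66.0−67)/1.6903 = -0.5916
p-value (two-sided) = 0.55411
At α=0.1: p ≥ α → fail to reject H₀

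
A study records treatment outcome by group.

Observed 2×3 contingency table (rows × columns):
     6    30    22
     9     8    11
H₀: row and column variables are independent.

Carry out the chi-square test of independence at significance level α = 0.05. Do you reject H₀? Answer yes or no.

Row totals [58, 28], col totals [15, 38, 33], n=86
χ² = (6−10.12)²/10.12 + (30−25.63)²/25.63 + (22−22.26)²/22.26 + (9−4.88)²/4.88 + (8−12.37)²/12.37 + (11−10.74)²/10.74 = 7.4443
df = 2
p-value (upper-tail) = 0.02418
At α=0.05: p < α → reject H₀

reject H₀: yes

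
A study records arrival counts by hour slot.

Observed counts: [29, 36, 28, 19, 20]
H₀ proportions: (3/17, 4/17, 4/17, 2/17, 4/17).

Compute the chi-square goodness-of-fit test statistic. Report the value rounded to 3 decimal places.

test statistic = 7.198

n = 132; E_i = n·p_i = [23.29, 31.06, 31.06, 15.53, 31.06]
χ² = (29−23.29)²/23.29 + (36−31.06)²/31.06 + (28−31.06)²/31.06 + (19−15.53)²/15.53 + (20−31.06)²/31.06 = 7.1982
df = 4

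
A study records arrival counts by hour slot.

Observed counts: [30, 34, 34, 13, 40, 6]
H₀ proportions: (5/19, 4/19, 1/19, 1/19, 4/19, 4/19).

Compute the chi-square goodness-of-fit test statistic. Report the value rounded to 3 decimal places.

test statistic = 109.605

n = 157; E_i = n·p_i = [41.32, 33.05, 8.26, 8.26, 33.05, 33.05]
χ² = (30−41.32)²/41.32 + (34−33.05)²/33.05 + (34−8.26)²/8.26 + (13−8.26)²/8.26 + (40−33.05)²/33.05 + (6−33.05)²/33.05 = 109.6051
df = 5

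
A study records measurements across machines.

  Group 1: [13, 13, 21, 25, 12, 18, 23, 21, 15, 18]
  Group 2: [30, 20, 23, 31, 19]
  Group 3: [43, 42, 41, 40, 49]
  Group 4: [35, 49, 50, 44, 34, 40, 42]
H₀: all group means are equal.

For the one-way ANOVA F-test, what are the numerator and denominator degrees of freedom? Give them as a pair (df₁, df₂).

k = 4 groups, N = 27 total
df = (k−1, N−k) = (4−1, 27−4) = (3, 23)

degrees of freedom = [3, 23]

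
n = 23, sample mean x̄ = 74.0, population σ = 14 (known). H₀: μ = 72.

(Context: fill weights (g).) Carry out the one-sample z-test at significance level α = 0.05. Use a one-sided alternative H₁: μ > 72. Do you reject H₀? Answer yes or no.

SE = σ/√n = 14/√23 = 2.9192
z = (x̄−μ₀)/SE = (74.0−72)/2.9192 = 0.6851
p-value (one-sided, H₁ greater) = 0.24663
At α=0.05: p ≥ α → fail to reject H₀

reject H₀: no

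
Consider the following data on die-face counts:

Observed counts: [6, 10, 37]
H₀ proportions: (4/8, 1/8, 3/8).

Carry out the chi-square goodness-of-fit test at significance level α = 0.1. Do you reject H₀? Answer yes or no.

reject H₀: yes

n = 53; E_i = n·p_i = [26.50, 6.62, 19.88]
χ² = (6−26.50)²/26.50 + (10−6.62)²/6.62 + (37−19.88)²/19.88 = 32.3333
df = 2
p-value (upper-tail) = 0.00000
At α=0.1: p < α → reject H₀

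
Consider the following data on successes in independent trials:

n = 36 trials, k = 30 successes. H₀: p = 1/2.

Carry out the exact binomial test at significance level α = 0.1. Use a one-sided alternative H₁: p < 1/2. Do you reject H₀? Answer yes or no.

reject H₀: no

Exact binomial: n=36, k=30, p₀=1/2=0.5000
P(X≤30) from Σ C(n,i)·p₀^i·(1−p₀)^(n−i)
p-value (one-sided, H₁ less) = 0.99999
At α=0.1: p ≥ α → fail to reject H₀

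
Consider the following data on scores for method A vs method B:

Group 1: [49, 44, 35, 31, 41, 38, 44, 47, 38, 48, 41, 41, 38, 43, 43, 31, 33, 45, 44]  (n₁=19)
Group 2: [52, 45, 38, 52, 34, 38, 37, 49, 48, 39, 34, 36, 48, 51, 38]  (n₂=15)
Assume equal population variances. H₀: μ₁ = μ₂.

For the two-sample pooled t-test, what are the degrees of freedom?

df = n₁ + n₂ − 2 = 19 + 15 − 2 = 32

degrees of freedom = 32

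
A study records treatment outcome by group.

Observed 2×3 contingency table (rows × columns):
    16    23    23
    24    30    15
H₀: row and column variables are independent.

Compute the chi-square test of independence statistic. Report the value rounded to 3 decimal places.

test statistic = 3.846

Row totals [62, 69], col totals [40, 53, 38], n=131
χ² = (16−18.93)²/18.93 + (23−25.08)²/25.08 + (23−17.98)²/17.98 + (24−21.07)²/21.07 + (30−27.92)²/27.92 + (15−20.02)²/20.02 = 3.8457
df = 2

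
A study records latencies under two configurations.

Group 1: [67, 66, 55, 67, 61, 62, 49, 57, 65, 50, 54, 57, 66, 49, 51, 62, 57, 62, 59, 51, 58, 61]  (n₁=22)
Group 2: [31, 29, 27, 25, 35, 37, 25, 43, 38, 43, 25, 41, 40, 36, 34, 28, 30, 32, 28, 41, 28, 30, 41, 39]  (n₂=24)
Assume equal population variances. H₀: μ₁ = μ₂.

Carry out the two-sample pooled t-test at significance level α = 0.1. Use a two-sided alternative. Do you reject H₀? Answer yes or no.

x̄₁=58.455, s₁=5.990, n₁=22
x̄₂=33.583, s₂=6.136, n₂=24
s_p² = [21·5.990² + 23·6.136²]/44 = 36.8020
SE = √(s_p²·(1/22+1/24)) = 1.7906
t = (58.455−33.583)/1.7906 = 13.8899
df = 44
p-value (two-sided) = 0.00000
At α=0.1: p < α → reject H₀

reject H₀: yes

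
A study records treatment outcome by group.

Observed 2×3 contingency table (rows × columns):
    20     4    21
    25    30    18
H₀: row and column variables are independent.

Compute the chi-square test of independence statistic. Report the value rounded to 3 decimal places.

Row totals [45, 73], col totals [45, 34, 39], n=118
χ² = (20−17.16)²/17.16 + (4−12.97)²/12.97 + (21−14.87)²/14.87 + (25−27.84)²/27.84 + (30−21.03)²/21.03 + (18−24.13)²/24.13 = 14.8614
df = 2

test statistic = 14.861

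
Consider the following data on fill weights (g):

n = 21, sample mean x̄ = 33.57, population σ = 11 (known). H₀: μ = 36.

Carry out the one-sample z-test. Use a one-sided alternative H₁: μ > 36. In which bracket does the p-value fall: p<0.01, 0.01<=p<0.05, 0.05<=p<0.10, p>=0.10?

p-value bracket: p>=0.10

SE = σ/√n = 11/√21 = 2.4004
z = (x̄−μ₀)/SE = (33.57−36)/2.4004 = -1.0123
p-value (one-sided, H₁ greater) = 0.84431
→ bracket: p>=0.10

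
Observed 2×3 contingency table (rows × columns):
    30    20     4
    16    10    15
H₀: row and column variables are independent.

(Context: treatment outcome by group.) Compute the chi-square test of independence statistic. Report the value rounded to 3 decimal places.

test statistic = 12.416

Row totals [54, 41], col totals [46, 30, 19], n=95
χ² = (30−26.15)²/26.15 + (20−17.05)²/17.05 + (4−10.80)²/10.80 + (16−19.85)²/19.85 + (10−12.95)²/12.95 + (15−8.20)²/8.20 = 12.4162
df = 2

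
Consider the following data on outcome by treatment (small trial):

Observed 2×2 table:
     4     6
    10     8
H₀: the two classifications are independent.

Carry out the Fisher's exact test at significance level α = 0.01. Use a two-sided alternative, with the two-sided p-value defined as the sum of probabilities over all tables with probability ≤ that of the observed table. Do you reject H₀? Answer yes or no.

Margins: r₁=10, r₂=18, c₁=14, c₂=14, n=28
p_obs = C(10,4)·C(18,10)/C(28,14); sum pmf over tables with pmf ≤ p_obs
p-value (two-sided) = 0.69458
At α=0.01: p ≥ α → fail to reject H₀

reject H₀: no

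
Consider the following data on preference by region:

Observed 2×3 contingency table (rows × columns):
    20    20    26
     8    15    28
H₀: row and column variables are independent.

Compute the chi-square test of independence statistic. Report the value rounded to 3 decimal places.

test statistic = 4.075

Row totals [66, 51], col totals [28, 35, 54], n=117
χ² = (20−15.79)²/15.79 + (20−19.74)²/19.74 + (26−30.46)²/30.46 + (8−12.21)²/12.21 + (15−15.26)²/15.26 + (28−23.54)²/23.54 = 4.0751
df = 2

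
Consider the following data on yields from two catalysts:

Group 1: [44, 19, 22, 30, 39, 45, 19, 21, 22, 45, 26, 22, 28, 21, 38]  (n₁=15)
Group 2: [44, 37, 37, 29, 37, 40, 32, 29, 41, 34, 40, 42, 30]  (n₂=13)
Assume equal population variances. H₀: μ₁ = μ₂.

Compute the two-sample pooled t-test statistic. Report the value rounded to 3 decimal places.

x̄₁=29.400, s₁=10.006, n₁=15
x̄₂=36.308, s₂=5.105, n₂=13
s_p² = [14·10.006² + 12·5.105²]/26 = 65.9373
SE = √(s_p²·(1/15+1/13)) = 3.0770
t = (29.400−36.308)/3.0770 = -2.2449
df = 26

test statistic = -2.245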